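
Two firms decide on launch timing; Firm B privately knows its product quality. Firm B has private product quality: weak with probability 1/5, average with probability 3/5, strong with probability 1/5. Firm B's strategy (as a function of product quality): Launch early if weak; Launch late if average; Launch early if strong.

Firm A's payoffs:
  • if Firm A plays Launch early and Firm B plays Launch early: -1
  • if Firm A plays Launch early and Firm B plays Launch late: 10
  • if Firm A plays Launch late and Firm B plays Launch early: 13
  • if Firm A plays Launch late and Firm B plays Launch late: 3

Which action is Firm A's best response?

E[Launch early] = 1/5·(-1) + 3/5·(10) + 1/5·(-1) = 28/5
E[Launch late] = 1/5·(13) + 3/5·(3) + 1/5·(13) = 7
Best response: Launch late (7 is the largest).

Launch late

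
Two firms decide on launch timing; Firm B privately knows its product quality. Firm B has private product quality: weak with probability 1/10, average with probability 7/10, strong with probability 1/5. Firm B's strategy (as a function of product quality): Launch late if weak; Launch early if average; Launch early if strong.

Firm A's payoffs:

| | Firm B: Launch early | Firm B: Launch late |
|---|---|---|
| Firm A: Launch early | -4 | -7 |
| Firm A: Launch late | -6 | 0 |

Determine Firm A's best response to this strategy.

Launch early

Compute Firm A's expected payoff for each action, taking the expectation over Firm B's type.
E[Launch early] = 1/10·(-7) + 7/10·(-4) + 1/5·(-4) = -43/10
E[Launch late] = 1/10·(0) + 7/10·(-6) + 1/5·(-6) = -27/5
Best response: Launch early (-43/10 is the largest).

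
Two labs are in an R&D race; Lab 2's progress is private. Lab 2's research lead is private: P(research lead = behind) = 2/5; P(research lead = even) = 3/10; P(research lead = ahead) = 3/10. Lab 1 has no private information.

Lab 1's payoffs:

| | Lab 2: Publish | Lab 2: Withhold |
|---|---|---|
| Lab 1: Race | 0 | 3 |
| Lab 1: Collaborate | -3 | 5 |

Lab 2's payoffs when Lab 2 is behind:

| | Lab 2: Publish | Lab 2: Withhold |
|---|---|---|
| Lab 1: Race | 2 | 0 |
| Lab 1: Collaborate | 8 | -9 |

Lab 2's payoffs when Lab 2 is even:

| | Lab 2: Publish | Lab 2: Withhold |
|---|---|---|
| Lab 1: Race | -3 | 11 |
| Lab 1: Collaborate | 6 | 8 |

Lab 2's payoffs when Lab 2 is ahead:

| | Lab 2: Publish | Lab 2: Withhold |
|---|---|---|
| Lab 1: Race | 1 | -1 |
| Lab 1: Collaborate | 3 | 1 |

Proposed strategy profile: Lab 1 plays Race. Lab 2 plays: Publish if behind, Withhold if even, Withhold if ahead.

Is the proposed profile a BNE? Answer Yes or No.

No

A profile is a BNE iff every type of every player is best-responding given beliefs about the other side.
Lab 1 plays Race: E[Race] = 2/5·(0) + 3/10·(3) + 3/10·(3) = 9/5; E[Collaborate] = 9/5. Best-responding. ✓
Lab 2 (research lead behind), facing Race: Publish gives 2, Withhold gives 0. Proposed Publish is best. ✓
Lab 2 (research lead even), facing Race: Publish gives -3, Withhold gives 11. Proposed Withhold is best. ✓
Lab 2 (research lead ahead), facing Race: Publish gives 1, Withhold gives -1. Proposed Withhold is not best — profitable deviation exists. ✗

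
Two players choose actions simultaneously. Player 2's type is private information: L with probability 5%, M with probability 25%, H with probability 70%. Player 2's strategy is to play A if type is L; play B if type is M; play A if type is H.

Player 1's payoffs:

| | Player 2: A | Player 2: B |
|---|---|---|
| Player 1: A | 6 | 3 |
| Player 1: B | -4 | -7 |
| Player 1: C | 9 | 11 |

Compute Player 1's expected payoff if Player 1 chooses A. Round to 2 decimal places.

5.25

E[A] = 0.05·6 + 0.25·3 + 0.7·6 = 0.3 + 0.75 + 4.2 = 5.25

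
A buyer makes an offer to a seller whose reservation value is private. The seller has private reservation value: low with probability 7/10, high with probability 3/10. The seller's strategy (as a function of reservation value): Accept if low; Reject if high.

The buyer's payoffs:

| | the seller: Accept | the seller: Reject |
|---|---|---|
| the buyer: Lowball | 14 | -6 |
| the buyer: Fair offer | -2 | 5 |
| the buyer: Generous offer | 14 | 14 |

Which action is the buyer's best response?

E[Lowball] = 7/10·(14) + 3/10·(-6) = 8
E[Fair offer] = 7/10·(-2) + 3/10·(5) = 1/10
E[Generous offer] = 7/10·(14) + 3/10·(14) = 14
Best response: Generous offer (14 is the largest).

Generous offer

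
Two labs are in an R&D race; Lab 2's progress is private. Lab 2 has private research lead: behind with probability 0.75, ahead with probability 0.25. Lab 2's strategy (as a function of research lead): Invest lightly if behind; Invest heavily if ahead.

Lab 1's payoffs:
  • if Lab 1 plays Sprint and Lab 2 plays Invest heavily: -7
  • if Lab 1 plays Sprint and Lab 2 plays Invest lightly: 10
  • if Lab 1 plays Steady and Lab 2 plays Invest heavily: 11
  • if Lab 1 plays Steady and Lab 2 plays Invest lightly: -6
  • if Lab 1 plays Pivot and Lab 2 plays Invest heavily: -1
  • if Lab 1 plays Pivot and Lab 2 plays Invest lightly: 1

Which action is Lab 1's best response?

Sprint

Compute Lab 1's expected payoff for each action, taking the expectation over Lab 2's type.
E[Sprint] = 0.75·(10) + 0.25·(-7) = 5.75
E[Steady] = 0.75·(-6) + 0.25·(11) = -1.75
E[Pivot] = 0.75·(1) + 0.25·(-1) = 0.5
Best response: Sprint (5.75 is the largest).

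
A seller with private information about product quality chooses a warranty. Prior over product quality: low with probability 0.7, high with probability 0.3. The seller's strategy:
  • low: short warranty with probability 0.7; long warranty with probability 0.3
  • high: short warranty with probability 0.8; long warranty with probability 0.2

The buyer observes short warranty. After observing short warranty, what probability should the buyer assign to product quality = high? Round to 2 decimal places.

0.33

P(short warranty) = 0.7·0.7 + 0.3·0.8 = 0.73
P(high | short warranty) = (0.3·0.8) / 0.73 = 0.24 / 0.73 = 0.328767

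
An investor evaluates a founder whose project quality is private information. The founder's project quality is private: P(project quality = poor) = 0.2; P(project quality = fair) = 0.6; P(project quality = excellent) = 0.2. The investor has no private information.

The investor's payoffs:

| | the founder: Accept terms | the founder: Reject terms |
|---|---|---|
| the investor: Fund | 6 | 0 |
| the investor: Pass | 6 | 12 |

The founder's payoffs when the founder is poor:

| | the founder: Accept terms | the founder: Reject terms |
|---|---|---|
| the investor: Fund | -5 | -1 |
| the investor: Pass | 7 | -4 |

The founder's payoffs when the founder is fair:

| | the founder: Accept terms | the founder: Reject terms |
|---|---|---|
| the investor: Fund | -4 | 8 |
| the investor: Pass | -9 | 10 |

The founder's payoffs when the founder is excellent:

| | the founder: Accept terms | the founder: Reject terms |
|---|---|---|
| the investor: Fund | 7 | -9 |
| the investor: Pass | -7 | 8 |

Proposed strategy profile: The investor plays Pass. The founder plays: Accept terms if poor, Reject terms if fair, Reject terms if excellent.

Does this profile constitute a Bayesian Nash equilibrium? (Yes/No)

Yes

The investor plays Pass: E[Pass] = 0.2·(6) + 0.6·(12) + 0.2·(12) = 10.8; E[Fund] = 1.2. Best-responding. ✓
The founder (project quality poor), facing Pass: Accept terms gives 7, Reject terms gives -4. Proposed Accept terms is best. ✓
The founder (project quality fair), facing Pass: Accept terms gives -9, Reject terms gives 10. Proposed Reject terms is best. ✓
The founder (project quality excellent), facing Pass: Accept terms gives -7, Reject terms gives 8. Proposed Reject terms is best. ✓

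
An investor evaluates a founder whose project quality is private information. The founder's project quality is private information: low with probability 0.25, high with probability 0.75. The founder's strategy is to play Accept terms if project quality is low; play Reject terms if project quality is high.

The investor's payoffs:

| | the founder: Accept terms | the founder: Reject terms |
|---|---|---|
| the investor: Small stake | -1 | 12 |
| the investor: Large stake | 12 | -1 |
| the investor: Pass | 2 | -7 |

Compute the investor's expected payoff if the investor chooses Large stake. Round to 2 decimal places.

E[Large stake] = 0.25·12 + 0.75·(-1) = 3 + (-0.75) = 2.25

2.25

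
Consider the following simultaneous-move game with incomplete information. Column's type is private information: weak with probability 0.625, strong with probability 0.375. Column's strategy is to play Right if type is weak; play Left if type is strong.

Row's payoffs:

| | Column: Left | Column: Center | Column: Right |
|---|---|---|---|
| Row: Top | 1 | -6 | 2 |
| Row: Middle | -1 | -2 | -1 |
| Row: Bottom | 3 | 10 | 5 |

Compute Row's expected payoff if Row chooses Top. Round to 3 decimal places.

1.625

Take the expectation over Column's type, weighting each type's action by its prior probability.
E[Top] = 0.625·2 + 0.375·1 = 1.25 + 0.375 = 1.625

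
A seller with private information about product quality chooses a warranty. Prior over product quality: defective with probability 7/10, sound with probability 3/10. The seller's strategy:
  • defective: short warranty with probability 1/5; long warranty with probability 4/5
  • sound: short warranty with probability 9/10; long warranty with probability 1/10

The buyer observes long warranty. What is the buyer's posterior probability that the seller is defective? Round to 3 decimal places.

0.949

Apply Bayes' rule using the sender's strategy as the likelihood.
P(long warranty) = (7/10)·(4/5) + (3/10)·(1/10) = 59/100
P(defective | long warranty) = ((7/10)·(4/5)) / (59/100) = (14/25) / (59/100) = 56/59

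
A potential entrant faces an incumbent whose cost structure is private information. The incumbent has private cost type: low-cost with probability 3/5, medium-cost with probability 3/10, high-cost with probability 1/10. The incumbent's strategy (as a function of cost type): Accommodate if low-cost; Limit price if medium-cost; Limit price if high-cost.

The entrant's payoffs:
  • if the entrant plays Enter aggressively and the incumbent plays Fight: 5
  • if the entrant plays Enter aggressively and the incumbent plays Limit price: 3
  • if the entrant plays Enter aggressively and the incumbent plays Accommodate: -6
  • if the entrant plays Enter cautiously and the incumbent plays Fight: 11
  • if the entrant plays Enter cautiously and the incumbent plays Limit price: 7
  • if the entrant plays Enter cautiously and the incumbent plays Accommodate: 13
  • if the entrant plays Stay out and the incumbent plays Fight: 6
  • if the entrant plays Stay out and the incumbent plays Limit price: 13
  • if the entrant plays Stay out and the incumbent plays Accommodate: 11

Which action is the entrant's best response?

E[Enter aggressively] = 3/5·(-6) + 3/10·(3) + 1/10·(3) = -12/5
E[Enter cautiously] = 3/5·(13) + 3/10·(7) + 1/10·(7) = 53/5
E[Stay out] = 3/5·(11) + 3/10·(13) + 1/10·(13) = 59/5
Best response: Stay out (59/5 is the largest).

Stay out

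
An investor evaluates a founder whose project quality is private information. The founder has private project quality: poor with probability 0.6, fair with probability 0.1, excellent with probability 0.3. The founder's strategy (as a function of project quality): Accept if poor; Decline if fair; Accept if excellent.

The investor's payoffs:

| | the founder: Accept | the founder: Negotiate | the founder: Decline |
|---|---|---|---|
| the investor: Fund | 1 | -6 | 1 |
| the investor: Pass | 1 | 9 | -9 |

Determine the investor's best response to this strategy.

Fund

E[Fund] = 0.6·(1) + 0.1·(1) + 0.3·(1) = 1
E[Pass] = 0.6·(1) + 0.1·(-9) + 0.3·(1) = 0
Best response: Fund (1 is the largest).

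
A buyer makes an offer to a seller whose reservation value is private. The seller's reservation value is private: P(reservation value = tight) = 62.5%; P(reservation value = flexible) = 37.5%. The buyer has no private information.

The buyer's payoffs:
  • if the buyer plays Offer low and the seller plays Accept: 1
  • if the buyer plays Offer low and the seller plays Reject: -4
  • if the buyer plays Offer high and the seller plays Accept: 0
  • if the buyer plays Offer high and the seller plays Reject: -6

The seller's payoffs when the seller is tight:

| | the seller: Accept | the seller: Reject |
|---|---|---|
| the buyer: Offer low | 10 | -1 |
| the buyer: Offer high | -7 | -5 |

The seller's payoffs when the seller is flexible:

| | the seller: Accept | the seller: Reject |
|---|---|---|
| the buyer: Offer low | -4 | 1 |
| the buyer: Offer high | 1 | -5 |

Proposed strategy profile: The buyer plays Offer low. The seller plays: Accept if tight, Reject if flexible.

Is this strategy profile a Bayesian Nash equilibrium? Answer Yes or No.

A profile is a BNE iff every type of every player is best-responding given beliefs about the other side.
The buyer plays Offer low: E[Offer low] = 0.625·(1) + 0.375·(-4) = -0.875; E[Offer high] = -2.25. Best-responding. ✓
The seller (reservation value tight), facing Offer low: Accept gives 10, Reject gives -1. Proposed Accept is best. ✓
The seller (reservation value flexible), facing Offer low: Accept gives -4, Reject gives 1. Proposed Reject is best. ✓

Yes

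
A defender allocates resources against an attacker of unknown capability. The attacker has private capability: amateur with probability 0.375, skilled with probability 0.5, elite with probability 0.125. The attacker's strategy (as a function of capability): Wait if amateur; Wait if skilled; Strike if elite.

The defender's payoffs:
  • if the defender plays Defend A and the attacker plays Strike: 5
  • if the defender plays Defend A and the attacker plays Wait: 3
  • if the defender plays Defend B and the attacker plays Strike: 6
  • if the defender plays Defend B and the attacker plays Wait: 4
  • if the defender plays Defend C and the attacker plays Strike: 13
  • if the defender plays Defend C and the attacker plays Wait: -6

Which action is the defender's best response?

E[Defend A] = 0.375·(3) + 0.5·(3) + 0.125·(5) = 3.25
E[Defend B] = 0.375·(4) + 0.5·(4) + 0.125·(6) = 4.25
E[Defend C] = 0.375·(-6) + 0.5·(-6) + 0.125·(13) = -3.625
Best response: Defend B (4.25 is the largest).

Defend B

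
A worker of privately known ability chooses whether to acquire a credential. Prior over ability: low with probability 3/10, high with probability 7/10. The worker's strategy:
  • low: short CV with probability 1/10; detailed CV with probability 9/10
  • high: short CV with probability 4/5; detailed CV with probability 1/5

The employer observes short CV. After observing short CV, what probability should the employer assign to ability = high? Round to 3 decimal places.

0.949

P(short CV) = (3/10)·(1/10) + (7/10)·(4/5) = 59/100
P(high | short CV) = ((7/10)·(4/5)) / (59/100) = (14/25) / (59/100) = 56/59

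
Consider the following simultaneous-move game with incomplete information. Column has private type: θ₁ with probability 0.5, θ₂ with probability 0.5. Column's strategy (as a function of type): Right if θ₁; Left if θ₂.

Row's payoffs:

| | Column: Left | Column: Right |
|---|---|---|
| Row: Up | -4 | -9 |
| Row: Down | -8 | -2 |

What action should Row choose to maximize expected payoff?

Down

E[Up] = 0.5·(-9) + 0.5·(-4) = -6.5
E[Down] = 0.5·(-2) + 0.5·(-8) = -5
Best response: Down (-5 is the largest).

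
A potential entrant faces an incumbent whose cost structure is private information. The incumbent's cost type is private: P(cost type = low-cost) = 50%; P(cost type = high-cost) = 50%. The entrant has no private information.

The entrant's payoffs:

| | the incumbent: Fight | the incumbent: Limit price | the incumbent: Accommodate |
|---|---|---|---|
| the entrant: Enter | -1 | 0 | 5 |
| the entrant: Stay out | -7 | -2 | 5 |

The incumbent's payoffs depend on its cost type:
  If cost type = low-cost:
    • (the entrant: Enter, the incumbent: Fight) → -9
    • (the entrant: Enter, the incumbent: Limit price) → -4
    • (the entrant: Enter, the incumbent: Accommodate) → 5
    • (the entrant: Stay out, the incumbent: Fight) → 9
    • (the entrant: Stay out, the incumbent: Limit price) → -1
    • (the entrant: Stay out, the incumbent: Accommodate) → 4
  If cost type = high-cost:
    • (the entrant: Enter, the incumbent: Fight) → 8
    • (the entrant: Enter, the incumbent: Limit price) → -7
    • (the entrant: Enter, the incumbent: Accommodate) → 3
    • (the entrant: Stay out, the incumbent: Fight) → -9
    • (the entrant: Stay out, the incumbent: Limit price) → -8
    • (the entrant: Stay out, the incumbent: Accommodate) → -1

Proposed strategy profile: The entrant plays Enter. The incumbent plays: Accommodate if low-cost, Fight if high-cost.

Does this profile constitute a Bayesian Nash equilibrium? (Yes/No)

Yes

The entrant plays Enter: E[Enter] = 0.5·(5) + 0.5·(-1) = 2; E[Stay out] = -1. Best-responding. ✓
The incumbent (cost type low-cost), facing Enter: Fight gives -9, Limit price gives -4, Accommodate gives 5. Proposed Accommodate is best. ✓
The incumbent (cost type high-cost), facing Enter: Fight gives 8, Limit price gives -7, Accommodate gives 3. Proposed Fight is best. ✓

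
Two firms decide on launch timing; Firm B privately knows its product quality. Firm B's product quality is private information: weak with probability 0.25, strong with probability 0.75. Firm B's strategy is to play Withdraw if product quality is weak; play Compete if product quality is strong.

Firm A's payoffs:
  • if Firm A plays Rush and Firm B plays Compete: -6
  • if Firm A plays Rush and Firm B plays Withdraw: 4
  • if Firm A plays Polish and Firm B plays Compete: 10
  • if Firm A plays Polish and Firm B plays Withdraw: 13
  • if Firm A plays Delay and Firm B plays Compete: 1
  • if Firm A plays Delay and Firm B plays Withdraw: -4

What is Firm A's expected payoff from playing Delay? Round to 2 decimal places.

E[Delay] = 0.25·(-4) + 0.75·1 = (-1) + 0.75 = -0.25

-0.25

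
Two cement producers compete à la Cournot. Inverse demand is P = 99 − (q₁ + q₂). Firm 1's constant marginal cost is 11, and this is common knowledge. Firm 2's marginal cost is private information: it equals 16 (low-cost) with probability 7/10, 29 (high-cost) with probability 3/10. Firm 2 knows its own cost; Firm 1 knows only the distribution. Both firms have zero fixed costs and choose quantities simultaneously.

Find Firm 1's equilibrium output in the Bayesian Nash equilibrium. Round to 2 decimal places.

Firm 2 with cost c maximizes (99 − (q₁+q₂) − c)·q₂, giving q₂(c) = (99 − c − q₁)/2.
E[c₂] = 7/10·16 + 3/10·29 = 19.9
Firm 1's FOC against E[q₂] yields q₁ = (99 − 2·11 + E[c₂])/3 = (99 − 22 + 19.9)/3 = 32.3.

32.30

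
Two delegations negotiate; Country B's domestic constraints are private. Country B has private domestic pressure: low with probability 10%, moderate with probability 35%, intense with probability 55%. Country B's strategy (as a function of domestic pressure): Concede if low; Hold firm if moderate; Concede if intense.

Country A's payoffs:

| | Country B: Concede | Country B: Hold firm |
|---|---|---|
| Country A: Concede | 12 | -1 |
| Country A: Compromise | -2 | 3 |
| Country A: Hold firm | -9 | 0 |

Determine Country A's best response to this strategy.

Concede

E[Concede] = 0.1·(12) + 0.35·(-1) + 0.55·(12) = 7.45
E[Compromise] = 0.1·(-2) + 0.35·(3) + 0.55·(-2) = -0.25
E[Hold firm] = 0.1·(-9) + 0.35·(0) + 0.55·(-9) = -5.85
Best response: Concede (7.45 is the largest).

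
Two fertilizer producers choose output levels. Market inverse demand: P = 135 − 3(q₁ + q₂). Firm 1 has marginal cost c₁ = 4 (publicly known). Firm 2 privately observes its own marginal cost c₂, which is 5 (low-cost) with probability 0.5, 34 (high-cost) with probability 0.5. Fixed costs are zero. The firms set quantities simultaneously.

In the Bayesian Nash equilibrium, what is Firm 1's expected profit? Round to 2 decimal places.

794.90

Firm 2 with cost c maximizes (135 − 3(q₁+q₂) − c)·q₂, giving q₂(c) = (135 − c − 3q₁)/6.
E[c₂] = 0.5·5 + 0.5·34 = 19.5
Firm 1's FOC against E[q₂] yields q₁ = (135 − 2·4 + E[c₂])/9 = (135 − 8 + 19.5)/9 = 16.2778.
E[P] = 135 − 3·(q₁ + E[q₂]) = 52.8333; Firm 1's expected profit = (E[P] − 4)·q₁ = (52.8333 − 4)·16.2778 = 794.898.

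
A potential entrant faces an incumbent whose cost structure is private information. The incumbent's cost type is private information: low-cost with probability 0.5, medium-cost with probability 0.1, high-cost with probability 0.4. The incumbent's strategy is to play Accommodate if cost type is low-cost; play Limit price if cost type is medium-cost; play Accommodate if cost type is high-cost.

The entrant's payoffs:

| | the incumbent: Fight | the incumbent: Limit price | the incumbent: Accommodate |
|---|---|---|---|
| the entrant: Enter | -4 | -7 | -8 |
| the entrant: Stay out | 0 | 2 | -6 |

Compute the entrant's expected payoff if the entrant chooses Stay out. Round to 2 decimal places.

E[Stay out] = 0.5·(-6) + 0.1·2 + 0.4·(-6) = (-3) + 0.2 + (-2.4) = -5.2

-5.20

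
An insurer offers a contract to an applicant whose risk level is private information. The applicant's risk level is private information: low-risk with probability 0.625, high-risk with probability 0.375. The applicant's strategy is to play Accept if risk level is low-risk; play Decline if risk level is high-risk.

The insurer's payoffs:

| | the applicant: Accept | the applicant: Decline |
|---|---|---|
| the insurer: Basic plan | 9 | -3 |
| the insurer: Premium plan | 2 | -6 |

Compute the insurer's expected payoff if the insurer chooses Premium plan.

-1

E[Premium plan] = 0.625·2 + 0.375·(-6) = 1.25 + (-2.25) = -1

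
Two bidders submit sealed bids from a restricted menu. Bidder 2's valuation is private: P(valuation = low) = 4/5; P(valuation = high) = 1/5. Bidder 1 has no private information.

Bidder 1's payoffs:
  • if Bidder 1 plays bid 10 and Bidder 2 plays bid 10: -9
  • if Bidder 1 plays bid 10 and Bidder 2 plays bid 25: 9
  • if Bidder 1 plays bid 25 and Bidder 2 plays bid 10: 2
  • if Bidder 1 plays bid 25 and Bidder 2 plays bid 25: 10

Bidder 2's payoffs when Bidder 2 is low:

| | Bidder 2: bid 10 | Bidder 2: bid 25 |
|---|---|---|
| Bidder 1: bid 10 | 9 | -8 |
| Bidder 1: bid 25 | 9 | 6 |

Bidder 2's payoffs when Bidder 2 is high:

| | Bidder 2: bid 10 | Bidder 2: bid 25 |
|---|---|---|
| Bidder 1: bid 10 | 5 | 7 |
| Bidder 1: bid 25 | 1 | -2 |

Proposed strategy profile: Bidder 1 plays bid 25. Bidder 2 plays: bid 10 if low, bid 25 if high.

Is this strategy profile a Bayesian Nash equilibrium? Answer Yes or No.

Bidder 1 plays bid 25: E[bid 25] = 4/5·(2) + 1/5·(10) = 18/5; E[bid 10] = -27/5. Best-responding. ✓
Bidder 2 (valuation low), facing bid 25: bid 10 gives 9, bid 25 gives 6. Proposed bid 10 is best. ✓
Bidder 2 (valuation high), facing bid 25: bid 10 gives 1, bid 25 gives -2. Proposed bid 25 is not best — profitable deviation exists. ✗

No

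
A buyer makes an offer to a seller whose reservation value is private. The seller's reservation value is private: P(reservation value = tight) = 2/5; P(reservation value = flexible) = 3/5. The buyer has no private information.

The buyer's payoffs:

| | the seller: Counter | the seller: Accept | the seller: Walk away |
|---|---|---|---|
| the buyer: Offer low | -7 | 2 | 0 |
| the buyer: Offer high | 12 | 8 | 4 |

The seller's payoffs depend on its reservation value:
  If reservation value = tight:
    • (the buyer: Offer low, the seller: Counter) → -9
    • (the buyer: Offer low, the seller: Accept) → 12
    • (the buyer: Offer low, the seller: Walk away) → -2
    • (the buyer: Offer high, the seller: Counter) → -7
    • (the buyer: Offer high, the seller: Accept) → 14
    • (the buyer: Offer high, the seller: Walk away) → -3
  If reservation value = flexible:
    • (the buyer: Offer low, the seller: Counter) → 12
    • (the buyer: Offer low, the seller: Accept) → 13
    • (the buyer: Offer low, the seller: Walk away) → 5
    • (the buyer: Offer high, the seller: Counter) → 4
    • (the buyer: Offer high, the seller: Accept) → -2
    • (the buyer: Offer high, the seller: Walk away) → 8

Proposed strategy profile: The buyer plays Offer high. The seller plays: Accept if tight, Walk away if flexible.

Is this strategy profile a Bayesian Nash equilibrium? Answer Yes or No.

The buyer plays Offer high: E[Offer high] = 2/5·(8) + 3/5·(4) = 28/5; E[Offer low] = 4/5. Best-responding. ✓
The seller (reservation value tight), facing Offer high: Counter gives -7, Accept gives 14, Walk away gives -3. Proposed Accept is best. ✓
The seller (reservation value flexible), facing Offer high: Counter gives 4, Accept gives -2, Walk away gives 8. Proposed Walk away is best. ✓

Yes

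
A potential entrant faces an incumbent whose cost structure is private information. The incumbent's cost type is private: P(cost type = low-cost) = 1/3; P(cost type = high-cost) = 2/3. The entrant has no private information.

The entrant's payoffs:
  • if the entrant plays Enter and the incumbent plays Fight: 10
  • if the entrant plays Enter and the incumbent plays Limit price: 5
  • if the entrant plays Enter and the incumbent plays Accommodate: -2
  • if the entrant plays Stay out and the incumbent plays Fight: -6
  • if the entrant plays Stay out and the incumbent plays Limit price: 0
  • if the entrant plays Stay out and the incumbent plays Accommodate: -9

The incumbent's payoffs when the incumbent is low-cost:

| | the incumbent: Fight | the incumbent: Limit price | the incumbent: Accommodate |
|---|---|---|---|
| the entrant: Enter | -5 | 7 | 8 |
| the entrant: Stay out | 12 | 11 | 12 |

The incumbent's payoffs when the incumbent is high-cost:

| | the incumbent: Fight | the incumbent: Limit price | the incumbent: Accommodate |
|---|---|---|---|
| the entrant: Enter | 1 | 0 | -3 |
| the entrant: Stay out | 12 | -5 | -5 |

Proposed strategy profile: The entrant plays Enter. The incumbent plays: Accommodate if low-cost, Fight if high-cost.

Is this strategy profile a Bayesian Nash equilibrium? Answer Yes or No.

The entrant plays Enter: E[Enter] = 1/3·(-2) + 2/3·(10) = 6; E[Stay out] = -7. Best-responding. ✓
The incumbent (cost type low-cost), facing Enter: Fight gives -5, Limit price gives 7, Accommodate gives 8. Proposed Accommodate is best. ✓
The incumbent (cost type high-cost), facing Enter: Fight gives 1, Limit price gives 0, Accommodate gives -3. Proposed Fight is best. ✓

Yes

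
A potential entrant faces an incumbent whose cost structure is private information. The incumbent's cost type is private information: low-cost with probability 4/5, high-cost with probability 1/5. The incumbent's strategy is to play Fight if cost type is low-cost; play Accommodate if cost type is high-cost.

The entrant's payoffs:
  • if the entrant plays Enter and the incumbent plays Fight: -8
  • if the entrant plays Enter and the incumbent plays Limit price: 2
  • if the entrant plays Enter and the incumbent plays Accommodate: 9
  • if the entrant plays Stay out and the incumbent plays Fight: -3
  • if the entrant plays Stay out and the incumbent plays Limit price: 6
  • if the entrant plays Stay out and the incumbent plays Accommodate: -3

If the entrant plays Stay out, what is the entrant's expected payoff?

Take the expectation over the incumbent's cost type, weighting each type's action by its prior probability.
E[Stay out] = 4/5·(-3) + 1/5·(-3) = (-12/5) + (-3/5) = -3

-3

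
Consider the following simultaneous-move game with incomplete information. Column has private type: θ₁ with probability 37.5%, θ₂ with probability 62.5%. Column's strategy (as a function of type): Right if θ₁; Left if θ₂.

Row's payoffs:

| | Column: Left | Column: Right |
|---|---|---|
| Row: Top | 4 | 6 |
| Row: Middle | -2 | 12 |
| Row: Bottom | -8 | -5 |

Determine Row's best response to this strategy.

Top

E[Top] = 0.375·(6) + 0.625·(4) = 4.75
E[Middle] = 0.375·(12) + 0.625·(-2) = 3.25
E[Bottom] = 0.375·(-5) + 0.625·(-8) = -6.875
Best response: Top (4.75 is the largest).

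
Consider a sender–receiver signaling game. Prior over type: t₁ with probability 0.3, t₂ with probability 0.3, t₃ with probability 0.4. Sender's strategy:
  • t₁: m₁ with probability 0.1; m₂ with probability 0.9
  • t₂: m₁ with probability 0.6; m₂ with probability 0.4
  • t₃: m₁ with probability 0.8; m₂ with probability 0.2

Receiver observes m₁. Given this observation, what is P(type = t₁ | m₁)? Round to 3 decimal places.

0.057

P(m₁) = 0.3·0.1 + 0.3·0.6 + 0.4·0.8 = 0.53
P(t₁ | m₁) = (0.3·0.1) / 0.53 = 0.03 / 0.53 = 0.0566038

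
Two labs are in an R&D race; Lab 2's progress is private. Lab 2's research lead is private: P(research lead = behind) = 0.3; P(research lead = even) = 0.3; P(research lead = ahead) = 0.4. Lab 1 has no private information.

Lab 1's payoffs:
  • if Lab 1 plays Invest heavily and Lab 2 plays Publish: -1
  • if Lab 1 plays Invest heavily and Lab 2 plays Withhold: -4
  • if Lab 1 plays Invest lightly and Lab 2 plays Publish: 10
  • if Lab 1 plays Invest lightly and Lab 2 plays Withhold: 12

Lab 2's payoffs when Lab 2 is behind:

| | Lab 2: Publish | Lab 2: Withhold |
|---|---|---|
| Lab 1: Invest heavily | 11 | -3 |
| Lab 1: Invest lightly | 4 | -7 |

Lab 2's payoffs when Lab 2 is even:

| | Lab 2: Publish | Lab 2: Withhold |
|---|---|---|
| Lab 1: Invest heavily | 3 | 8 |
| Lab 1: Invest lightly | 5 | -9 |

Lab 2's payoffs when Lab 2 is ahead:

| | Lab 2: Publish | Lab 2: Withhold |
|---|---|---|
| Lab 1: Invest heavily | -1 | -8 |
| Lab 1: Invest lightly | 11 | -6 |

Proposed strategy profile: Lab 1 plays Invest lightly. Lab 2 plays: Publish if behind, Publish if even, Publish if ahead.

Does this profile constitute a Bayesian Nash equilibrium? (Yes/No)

Lab 1 plays Invest lightly: E[Invest lightly] = 0.3·(10) + 0.3·(10) + 0.4·(10) = 10; E[Invest heavily] = -1. Best-responding. ✓
Lab 2 (research lead behind), facing Invest lightly: Publish gives 4, Withhold gives -7. Proposed Publish is best. ✓
Lab 2 (research lead even), facing Invest lightly: Publish gives 5, Withhold gives -9. Proposed Publish is best. ✓
Lab 2 (research lead ahead), facing Invest lightly: Publish gives 11, Withhold gives -6. Proposed Publish is best. ✓

Yes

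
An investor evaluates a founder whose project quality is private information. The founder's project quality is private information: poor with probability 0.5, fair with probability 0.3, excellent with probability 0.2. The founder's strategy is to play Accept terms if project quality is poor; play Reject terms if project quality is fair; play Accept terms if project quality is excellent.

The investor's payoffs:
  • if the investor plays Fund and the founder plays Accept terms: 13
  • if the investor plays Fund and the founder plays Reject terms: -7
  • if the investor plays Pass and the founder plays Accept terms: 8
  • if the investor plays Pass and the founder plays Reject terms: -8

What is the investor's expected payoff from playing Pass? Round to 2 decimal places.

E[Pass] = 0.5·8 + 0.3·(-8) + 0.2·8 = 4 + (-2.4) + 1.6 = 3.2

3.20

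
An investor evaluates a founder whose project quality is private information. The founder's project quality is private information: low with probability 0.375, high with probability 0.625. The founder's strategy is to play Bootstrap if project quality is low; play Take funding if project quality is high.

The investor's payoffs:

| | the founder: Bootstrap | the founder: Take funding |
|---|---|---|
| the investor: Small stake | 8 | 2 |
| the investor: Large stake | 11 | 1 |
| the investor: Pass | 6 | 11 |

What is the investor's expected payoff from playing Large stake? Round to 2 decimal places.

4.75

Take the expectation over the founder's project quality, weighting each type's action by its prior probability.
E[Large stake] = 0.375·11 + 0.625·1 = 4.125 + 0.625 = 4.75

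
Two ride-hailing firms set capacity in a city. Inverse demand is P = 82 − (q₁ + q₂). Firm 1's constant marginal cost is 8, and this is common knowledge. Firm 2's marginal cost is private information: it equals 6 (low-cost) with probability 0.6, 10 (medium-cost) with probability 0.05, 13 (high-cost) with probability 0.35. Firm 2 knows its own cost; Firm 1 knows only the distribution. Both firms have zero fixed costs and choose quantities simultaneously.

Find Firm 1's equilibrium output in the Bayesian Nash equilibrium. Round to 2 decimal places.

24.88

Type-c best response for Firm 2: q₂(c) = (82 − c)/2 − q₁/2.
Firm 1 maximizes expected profit; its first-order condition is 82 − 2q₁ − E[q₂] − 8 = 0.
Substituting E[q₂] and solving: E[c₂] = 8.65, so q₁ = (82 − 2·8 + 8.65)/3 = 24.8833.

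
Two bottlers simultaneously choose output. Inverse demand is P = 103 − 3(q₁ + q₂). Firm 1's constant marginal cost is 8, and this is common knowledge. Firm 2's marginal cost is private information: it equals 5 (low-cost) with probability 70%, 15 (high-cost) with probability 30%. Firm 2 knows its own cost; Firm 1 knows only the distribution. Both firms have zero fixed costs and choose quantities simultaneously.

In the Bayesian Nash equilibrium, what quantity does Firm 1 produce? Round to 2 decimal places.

10.56

Type-c best response for Firm 2: q₂(c) = (103 − c)/6 − q₁/2.
Firm 1 maximizes expected profit; its first-order condition is 103 − 6q₁ − 3E[q₂] − 8 = 0.
Substituting E[q₂] and solving: E[c₂] = 8, so q₁ = (103 − 2·8 + 8)/9 = 10.5556.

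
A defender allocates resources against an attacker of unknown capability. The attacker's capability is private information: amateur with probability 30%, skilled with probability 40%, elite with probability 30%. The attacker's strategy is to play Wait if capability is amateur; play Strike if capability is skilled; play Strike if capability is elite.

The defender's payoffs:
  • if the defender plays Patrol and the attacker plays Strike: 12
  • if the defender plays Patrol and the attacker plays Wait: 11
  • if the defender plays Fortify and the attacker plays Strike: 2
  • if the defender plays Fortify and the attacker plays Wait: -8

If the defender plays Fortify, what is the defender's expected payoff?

E[Fortify] = 0.3·(-8) + 0.4·2 + 0.3·2 = (-2.4) + 0.8 + 0.6 = -1

-1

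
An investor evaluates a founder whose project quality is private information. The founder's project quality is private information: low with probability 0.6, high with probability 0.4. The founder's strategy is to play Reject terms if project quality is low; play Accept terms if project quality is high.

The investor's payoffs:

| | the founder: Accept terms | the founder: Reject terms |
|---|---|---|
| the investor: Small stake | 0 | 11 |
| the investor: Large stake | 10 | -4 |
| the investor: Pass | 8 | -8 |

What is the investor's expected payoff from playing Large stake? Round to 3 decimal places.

E[Large stake] = 0.6·(-4) + 0.4·10 = (-2.4) + 4 = 1.6

1.600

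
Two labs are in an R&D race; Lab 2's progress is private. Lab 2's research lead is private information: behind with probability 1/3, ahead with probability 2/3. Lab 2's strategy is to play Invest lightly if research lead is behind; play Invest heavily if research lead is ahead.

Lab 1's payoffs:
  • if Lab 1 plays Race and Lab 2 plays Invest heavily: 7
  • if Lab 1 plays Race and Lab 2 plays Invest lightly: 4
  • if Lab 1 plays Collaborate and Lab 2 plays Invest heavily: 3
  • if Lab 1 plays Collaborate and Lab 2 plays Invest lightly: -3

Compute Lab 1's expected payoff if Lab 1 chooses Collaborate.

1

E[Collaborate] = 1/3·(-3) + 2/3·3 = (-1) + 2 = 1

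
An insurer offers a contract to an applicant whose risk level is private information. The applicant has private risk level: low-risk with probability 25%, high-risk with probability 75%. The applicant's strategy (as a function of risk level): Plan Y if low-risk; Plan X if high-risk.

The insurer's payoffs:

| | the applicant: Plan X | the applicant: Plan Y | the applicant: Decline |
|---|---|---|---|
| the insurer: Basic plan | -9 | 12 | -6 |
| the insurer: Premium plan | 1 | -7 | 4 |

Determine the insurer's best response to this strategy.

Premium plan

E[Basic plan] = 0.25·(12) + 0.75·(-9) = -3.75
E[Premium plan] = 0.25·(-7) + 0.75·(1) = -1
Best response: Premium plan (-1 is the largest).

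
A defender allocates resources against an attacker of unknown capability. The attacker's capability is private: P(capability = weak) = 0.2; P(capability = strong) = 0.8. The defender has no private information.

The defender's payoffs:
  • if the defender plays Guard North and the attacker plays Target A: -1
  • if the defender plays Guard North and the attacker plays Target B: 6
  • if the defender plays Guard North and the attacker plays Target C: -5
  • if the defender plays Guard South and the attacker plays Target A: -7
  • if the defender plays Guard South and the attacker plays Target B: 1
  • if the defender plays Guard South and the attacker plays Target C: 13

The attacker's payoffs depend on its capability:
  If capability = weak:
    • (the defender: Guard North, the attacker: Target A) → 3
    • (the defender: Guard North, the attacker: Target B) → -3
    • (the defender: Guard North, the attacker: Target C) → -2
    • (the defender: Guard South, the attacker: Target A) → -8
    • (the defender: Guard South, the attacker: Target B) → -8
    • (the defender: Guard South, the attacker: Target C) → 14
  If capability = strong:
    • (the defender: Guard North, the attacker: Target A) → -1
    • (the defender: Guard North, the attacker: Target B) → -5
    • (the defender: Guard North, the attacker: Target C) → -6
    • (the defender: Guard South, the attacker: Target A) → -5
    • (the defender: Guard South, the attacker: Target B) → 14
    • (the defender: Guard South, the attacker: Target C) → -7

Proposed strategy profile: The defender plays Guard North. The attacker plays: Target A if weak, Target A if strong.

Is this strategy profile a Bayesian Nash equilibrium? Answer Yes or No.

Yes

The defender plays Guard North: E[Guard North] = 0.2·(-1) + 0.8·(-1) = -1; E[Guard South] = -7. Best-responding. ✓
The attacker (capability weak), facing Guard North: Target A gives 3, Target B gives -3, Target C gives -2. Proposed Target A is best. ✓
The attacker (capability strong), facing Guard North: Target A gives -1, Target B gives -5, Target C gives -6. Proposed Target A is best. ✓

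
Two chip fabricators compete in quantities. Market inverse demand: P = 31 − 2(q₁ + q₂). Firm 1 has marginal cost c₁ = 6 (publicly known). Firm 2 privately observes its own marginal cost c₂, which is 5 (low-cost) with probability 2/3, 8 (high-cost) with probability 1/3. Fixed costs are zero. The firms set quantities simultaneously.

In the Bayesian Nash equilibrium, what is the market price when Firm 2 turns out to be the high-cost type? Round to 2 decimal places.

15.33

Type-c best response for Firm 2: q₂(c) = (31 − c)/4 − q₁/2.
Firm 1 maximizes expected profit; its first-order condition is 31 − 4q₁ − 2E[q₂] − 6 = 0.
Substituting E[q₂] and solving: E[c₂] = 6, so q₁ = (31 − 2·6 + 6)/6 = 4.16667.
q₂(high-cost) = 3.66667, so P = 31 − 2·(4.16667 + 3.66667) = 15.3333.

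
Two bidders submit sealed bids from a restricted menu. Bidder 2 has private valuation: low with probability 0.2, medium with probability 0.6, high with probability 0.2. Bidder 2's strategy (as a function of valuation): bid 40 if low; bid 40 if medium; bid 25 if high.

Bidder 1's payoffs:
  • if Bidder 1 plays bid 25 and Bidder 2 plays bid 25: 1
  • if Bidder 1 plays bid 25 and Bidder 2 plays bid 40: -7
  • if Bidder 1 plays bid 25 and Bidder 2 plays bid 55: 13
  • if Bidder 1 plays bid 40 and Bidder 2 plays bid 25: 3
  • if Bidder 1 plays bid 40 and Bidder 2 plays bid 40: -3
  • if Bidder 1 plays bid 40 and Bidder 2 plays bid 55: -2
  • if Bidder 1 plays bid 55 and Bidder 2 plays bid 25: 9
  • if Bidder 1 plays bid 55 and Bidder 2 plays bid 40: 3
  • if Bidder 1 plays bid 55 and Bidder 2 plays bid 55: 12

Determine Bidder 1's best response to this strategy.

bid 55

E[bid 25] = 0.2·(-7) + 0.6·(-7) + 0.2·(1) = -5.4
E[bid 40] = 0.2·(-3) + 0.6·(-3) + 0.2·(3) = -1.8
E[bid 55] = 0.2·(3) + 0.6·(3) + 0.2·(9) = 4.2
Best response: bid 55 (4.2 is the largest).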